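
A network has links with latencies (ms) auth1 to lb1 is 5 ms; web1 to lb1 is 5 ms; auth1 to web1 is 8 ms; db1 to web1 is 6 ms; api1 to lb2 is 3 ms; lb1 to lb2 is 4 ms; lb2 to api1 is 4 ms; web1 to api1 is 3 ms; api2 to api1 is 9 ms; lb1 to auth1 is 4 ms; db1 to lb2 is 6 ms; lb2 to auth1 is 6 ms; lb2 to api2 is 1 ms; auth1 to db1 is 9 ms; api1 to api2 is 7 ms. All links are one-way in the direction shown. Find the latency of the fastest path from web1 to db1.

Candidate routes:
web1→api1→lb2→auth1→db1: 3 + 3 + 6 + 9 = 21
web1→lb1→auth1→db1: 5 + 4 + 9 = 18
web1→lb1→lb2→auth1→db1: 5 + 4 + 6 + 9 = 24
The minimum is 18 ms.

18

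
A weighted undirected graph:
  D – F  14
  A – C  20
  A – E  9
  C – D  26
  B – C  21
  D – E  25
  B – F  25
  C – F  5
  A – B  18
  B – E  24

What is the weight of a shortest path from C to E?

Checking several routes:
C-F-D-E: 5 + 14 + 25 = 44
C-B-E: 21 + 24 = 45
C-B-A-E: 21 + 18 + 9 = 48
C-A-E: 20 + 9 = 29
The minimum is 29.

29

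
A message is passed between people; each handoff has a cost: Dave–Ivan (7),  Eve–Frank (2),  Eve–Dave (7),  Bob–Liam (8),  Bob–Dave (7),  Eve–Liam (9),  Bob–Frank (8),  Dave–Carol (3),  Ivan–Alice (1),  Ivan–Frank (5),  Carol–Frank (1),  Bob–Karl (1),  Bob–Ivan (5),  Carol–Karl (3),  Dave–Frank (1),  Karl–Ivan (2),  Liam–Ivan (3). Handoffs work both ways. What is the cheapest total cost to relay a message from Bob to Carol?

4

Comparing a few candidate routes:
Bob→Frank→Carol: 8 + 1 = 9
Bob→Dave→Carol: 7 + 3 = 10
Bob→Karl→Carol: 1 + 3 = 4
Bob→Karl→Ivan→Frank→Carol: 1 + 2 + 5 + 1 = 9
Bob→Dave→Frank→Carol: 7 + 1 + 1 = 9
Best route has total 4.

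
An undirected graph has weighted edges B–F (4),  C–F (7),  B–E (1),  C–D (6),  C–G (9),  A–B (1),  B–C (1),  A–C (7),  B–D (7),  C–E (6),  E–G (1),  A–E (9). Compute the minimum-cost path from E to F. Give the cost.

5

Checking several routes:
E -> C -> B -> F: 6 + 1 + 4 = 11
E -> B -> C -> F: 1 + 1 + 7 = 9
E -> B -> F: 1 + 4 = 5
The minimum is 5.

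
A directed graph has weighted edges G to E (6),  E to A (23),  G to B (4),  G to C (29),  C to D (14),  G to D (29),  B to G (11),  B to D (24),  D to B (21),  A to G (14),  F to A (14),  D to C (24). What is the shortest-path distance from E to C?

Routes from E to C:
E → A → G → D → C: 23 + 14 + 29 + 24 = 90
E → A → G → B → D → C: 23 + 14 + 4 + 24 + 24 = 89
E → A → G → C: 23 + 14 + 29 = 66
Best route has total 66.

66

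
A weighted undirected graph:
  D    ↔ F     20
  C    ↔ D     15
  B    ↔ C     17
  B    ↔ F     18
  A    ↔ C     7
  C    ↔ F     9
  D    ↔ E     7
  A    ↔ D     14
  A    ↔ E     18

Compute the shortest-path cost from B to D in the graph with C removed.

38

Candidate routes:
B → F → D: 18 + 20 = 38
Shortest: 38.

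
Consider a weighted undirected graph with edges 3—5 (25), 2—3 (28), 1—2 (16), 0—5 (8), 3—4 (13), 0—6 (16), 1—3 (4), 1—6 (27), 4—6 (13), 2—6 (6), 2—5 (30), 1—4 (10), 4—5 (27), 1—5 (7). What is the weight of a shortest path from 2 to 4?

19

Comparing a few candidate routes:
2 - 3 - 1 - 4: 28 + 4 + 10 = 42
2 - 6 - 1 - 4: 6 + 27 + 10 = 43
2 - 1 - 4: 16 + 10 = 26
2 - 3 - 4: 28 + 13 = 41
2 - 6 - 4: 6 + 13 = 19
2 - 1 - 3 - 4: 16 + 4 + 13 = 33
The minimum is 19.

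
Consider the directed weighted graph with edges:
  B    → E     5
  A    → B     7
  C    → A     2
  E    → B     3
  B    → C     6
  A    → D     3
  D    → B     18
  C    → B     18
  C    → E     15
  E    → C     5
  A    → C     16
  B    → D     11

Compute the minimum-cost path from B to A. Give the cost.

8

Candidate routes:
B - C - A: 6 + 2 = 8
B - E - C - A: 5 + 5 + 2 = 12
Shortest: 8.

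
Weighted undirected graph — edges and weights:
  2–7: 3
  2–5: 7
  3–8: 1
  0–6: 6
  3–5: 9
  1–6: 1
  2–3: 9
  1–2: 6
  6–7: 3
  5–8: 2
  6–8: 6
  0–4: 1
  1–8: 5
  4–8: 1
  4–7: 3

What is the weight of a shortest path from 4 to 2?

Checking several routes:
4 → 8 → 5 → 2: 1 + 2 + 7 = 10
4 → 7 → 2: 3 + 3 = 6
4 → 8 → 3 → 2: 1 + 1 + 9 = 11
Shortest: 6.

6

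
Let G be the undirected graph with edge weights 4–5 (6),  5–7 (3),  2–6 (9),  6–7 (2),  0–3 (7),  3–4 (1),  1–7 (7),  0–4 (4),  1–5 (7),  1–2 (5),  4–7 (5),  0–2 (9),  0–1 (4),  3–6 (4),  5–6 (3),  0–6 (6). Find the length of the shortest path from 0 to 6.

6

Checking several routes:
0 → 6: 6
0 → 4 → 3 → 6: 4 + 1 + 4 = 9
0 → 3 → 6: 7 + 4 = 11
0 → 4 → 7 → 6: 4 + 5 + 2 = 11
Best route has total 6.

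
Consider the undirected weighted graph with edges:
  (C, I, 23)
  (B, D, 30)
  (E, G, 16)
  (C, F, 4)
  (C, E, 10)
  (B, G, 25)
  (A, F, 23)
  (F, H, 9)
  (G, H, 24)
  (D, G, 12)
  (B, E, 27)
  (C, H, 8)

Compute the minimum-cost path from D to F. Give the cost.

Comparing a few candidate routes:
D → G → H → F: 12 + 24 + 9 = 45
D → B → E → C → F: 30 + 27 + 10 + 4 = 71
D → G → H → C → F: 12 + 24 + 8 + 4 = 48
D → G → E → C → F: 12 + 16 + 10 + 4 = 42
D → G → E → C → H → F: 12 + 16 + 10 + 8 + 9 = 55
The minimum is 42.

42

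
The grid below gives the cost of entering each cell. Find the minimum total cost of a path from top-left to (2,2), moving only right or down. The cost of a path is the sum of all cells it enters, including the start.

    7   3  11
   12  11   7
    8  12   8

36

Path r0c0 r0c1 r0c2 r1c2 r2c2: 7 + 3 + 11 + 7 + 8 = 36.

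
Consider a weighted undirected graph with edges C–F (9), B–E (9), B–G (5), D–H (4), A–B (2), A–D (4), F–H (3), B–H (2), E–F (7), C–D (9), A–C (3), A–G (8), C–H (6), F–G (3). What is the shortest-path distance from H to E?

10

Checking several routes:
H → F → G → B → E: 3 + 3 + 5 + 9 = 20
H → D → A → B → E: 4 + 4 + 2 + 9 = 19
H → F → E: 3 + 7 = 10
H → B → E: 2 + 9 = 11
H → B → G → F → E: 2 + 5 + 3 + 7 = 17
The minimum is 10.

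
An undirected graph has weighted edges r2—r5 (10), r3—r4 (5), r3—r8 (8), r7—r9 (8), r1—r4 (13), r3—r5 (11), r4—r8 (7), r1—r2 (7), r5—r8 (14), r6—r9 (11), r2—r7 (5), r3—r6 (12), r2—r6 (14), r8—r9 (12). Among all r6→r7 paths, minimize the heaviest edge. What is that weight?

Some routes from r6 to r7:
r6→r9→r8→r3→r5→r2→r7: max(11, 12, 8, 11, 10, 5) = 12
r6→r9→r8→r4→r3→r5→r2→r7: max(11, 12, 7, 5, 11, 10, 5) = 12
r6→r3→r8→r9→r7: max(12, 8, 12, 8) = 12
r6→r9→r7: max(11, 8) = 11
r6→r3→r4→r8→r9→r7: max(12, 5, 7, 12, 8) = 12
Smallest bottleneck: 11.

11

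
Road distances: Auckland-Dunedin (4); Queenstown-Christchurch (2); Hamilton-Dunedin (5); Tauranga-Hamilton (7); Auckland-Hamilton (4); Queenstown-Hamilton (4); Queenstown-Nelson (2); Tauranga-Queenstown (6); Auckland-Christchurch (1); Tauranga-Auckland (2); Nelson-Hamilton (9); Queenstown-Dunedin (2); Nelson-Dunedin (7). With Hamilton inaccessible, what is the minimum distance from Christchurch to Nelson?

4

Comparing a few candidate routes:
Christchurch - Auckland - Tauranga - Queenstown - Dunedin - Nelson: 1 + 2 + 6 + 2 + 7 = 18
Christchurch - Queenstown - Nelson: 2 + 2 = 4
Christchurch - Queenstown - Dunedin - Nelson: 2 + 2 + 7 = 11
Christchurch - Auckland - Tauranga - Queenstown - Nelson: 1 + 2 + 6 + 2 = 11
Christchurch - Auckland - Dunedin - Nelson: 1 + 4 + 7 = 12
Christchurch - Auckland - Dunedin - Queenstown - Nelson: 1 + 4 + 2 + 2 = 9
Best route has total 4.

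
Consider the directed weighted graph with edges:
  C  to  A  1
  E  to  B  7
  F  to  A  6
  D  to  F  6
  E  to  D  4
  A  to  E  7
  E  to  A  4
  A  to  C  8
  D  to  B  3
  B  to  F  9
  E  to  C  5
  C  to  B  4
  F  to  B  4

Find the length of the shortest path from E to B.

7

Candidate routes:
E → B: 7
E → D → F → A → C → B: 4 + 6 + 6 + 8 + 4 = 28
E → C → B: 5 + 4 = 9
E → D → B: 4 + 3 = 7
E → A → C → B: 4 + 8 + 4 = 16
E → D → F → B: 4 + 6 + 4 = 14
Best route has total 7.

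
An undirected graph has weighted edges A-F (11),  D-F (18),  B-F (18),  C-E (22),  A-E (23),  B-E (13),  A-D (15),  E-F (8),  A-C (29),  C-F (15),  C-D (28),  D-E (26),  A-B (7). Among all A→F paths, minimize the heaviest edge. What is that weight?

Checking several routes:
A → F: max(11) = 11
A → E → F: max(23, 8) = 23
A → B → E → F: max(7, 13, 8) = 13
A → D → F: max(15, 18) = 18
A → B → E → C → F: max(7, 13, 22, 15) = 22
A → B → F: max(7, 18) = 18
The minimum achievable maximum is 11.

11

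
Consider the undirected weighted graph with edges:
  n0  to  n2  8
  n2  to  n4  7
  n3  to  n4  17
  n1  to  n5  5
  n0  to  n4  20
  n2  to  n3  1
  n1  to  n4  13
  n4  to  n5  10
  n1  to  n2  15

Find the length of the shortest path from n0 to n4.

15

Candidate routes:
n0→n2→n3→n4: 8 + 1 + 17 = 26
n0→n2→n1→n4: 8 + 15 + 13 = 36
n0→n2→n1→n5→n4: 8 + 15 + 5 + 10 = 38
n0→n4: 20
n0→n2→n4: 8 + 7 = 15
Shortest: 15.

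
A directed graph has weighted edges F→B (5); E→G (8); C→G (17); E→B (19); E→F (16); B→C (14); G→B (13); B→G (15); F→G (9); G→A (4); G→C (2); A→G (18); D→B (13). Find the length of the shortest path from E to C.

Comparing a few candidate routes:
E -> B -> C: 19 + 14 = 33
E -> G -> C: 8 + 2 = 10
E -> G -> B -> C: 8 + 13 + 14 = 35
E -> F -> G -> C: 16 + 9 + 2 = 27
The minimum is 10.

10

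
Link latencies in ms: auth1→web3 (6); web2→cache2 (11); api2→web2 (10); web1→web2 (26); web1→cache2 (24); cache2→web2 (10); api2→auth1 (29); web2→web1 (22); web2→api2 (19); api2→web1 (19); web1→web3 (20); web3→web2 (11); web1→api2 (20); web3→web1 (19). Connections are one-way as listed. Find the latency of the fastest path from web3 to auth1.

Checking several routes:
web3 - web1 - api2 - auth1: 19 + 20 + 29 = 68
web3 - web2 - web1 - api2 - auth1: 11 + 22 + 20 + 29 = 82
web3 - web2 - api2 - auth1: 11 + 19 + 29 = 59
The minimum is 59 ms.

59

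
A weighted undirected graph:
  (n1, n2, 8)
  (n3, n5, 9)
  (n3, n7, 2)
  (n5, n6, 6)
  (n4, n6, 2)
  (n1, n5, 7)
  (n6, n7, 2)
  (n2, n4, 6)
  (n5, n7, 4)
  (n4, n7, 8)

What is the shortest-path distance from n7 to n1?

11

Some routes from n7 to n1:
n7 -> n6 -> n5 -> n1: 2 + 6 + 7 = 15
n7 -> n6 -> n4 -> n2 -> n1: 2 + 2 + 6 + 8 = 18
n7 -> n3 -> n5 -> n1: 2 + 9 + 7 = 18
n7 -> n5 -> n1: 4 + 7 = 11
Best route has total 11.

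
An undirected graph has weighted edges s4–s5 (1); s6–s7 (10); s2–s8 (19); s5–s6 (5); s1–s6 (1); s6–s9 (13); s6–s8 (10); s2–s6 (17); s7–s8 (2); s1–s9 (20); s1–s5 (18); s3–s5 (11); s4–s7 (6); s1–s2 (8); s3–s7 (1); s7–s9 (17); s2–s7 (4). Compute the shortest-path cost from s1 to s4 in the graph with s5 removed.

Some routes from s1 to s4 avoiding s5:
s1-s6-s8-s7-s4: 1 + 10 + 2 + 6 = 19
s1-s6-s7-s4: 1 + 10 + 6 = 17
s1-s2-s8-s7-s4: 8 + 19 + 2 + 6 = 35
s1-s2-s7-s4: 8 + 4 + 6 = 18
s1-s6-s2-s7-s4: 1 + 17 + 4 + 6 = 28
Best route has total 17.

17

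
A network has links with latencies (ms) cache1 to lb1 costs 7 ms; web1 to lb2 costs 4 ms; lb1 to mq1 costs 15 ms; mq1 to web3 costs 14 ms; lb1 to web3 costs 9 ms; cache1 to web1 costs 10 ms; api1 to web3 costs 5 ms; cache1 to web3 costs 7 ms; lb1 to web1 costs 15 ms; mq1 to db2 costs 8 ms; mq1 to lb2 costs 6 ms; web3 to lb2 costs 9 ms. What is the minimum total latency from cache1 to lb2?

14

Comparing a few candidate routes:
cache1 → lb1 → web3 → lb2: 7 + 9 + 9 = 25
cache1 → lb1 → web1 → lb2: 7 + 15 + 4 = 26
cache1 → web1 → lb2: 10 + 4 = 14
cache1 → web3 → mq1 → lb2: 7 + 14 + 6 = 27
cache1 → web3 → lb2: 7 + 9 = 16
Best route has total 14 ms.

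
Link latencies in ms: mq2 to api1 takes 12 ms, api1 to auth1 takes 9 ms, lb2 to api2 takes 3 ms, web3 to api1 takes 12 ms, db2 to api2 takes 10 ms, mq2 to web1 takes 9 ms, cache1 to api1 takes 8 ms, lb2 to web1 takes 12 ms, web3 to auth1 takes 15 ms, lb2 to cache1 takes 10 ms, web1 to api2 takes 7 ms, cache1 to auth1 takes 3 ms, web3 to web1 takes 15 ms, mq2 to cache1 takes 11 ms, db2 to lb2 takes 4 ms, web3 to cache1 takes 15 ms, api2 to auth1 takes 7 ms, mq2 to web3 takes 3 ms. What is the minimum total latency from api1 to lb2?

Checking several routes:
api1 -> auth1 -> api2 -> db2 -> lb2: 9 + 7 + 10 + 4 = 30
api1 -> auth1 -> cache1 -> lb2: 9 + 3 + 10 = 22
api1 -> auth1 -> api2 -> lb2: 9 + 7 + 3 = 19
api1 -> cache1 -> lb2: 8 + 10 = 18
api1 -> cache1 -> auth1 -> api2 -> lb2: 8 + 3 + 7 + 3 = 21
api1 -> mq2 -> web1 -> api2 -> lb2: 12 + 9 + 7 + 3 = 31
Shortest: 18 ms.

18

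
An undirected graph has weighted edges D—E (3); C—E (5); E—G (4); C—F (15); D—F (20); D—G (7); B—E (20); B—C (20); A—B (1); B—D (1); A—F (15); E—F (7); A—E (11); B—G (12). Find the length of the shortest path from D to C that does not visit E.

Paths from D to C avoiding E:
D-G-B-A-F-C: 7 + 12 + 1 + 15 + 15 = 50
D-F-C: 20 + 15 = 35
D-B-A-F-C: 1 + 1 + 15 + 15 = 32
D-G-B-C: 7 + 12 + 20 = 39
D-B-C: 1 + 20 = 21
D-F-A-B-C: 20 + 15 + 1 + 20 = 56
Best route has total 21.

21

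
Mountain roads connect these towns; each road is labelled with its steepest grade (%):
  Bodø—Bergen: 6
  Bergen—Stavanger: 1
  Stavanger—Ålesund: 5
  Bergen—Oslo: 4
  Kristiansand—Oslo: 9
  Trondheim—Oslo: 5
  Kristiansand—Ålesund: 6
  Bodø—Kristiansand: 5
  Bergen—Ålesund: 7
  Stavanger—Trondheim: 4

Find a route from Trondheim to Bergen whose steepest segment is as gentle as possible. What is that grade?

4

A few of the Trondheim→Bergen routes:
Trondheim -> Oslo -> Bergen: max(5, 4) = 5
Trondheim -> Oslo -> Kristiansand -> Ålesund -> Stavanger -> Bergen: max(5, 9, 6, 5, 1) = 9
Trondheim -> Stavanger -> Ålesund -> Bergen: max(4, 5, 7) = 7
Trondheim -> Stavanger -> Bergen: max(4, 1) = 4
Trondheim -> Stavanger -> Ålesund -> Kristiansand -> Oslo -> Bergen: max(4, 5, 6, 9, 4) = 9
Trondheim -> Stavanger -> Ålesund -> Kristiansand -> Bodø -> Bergen: max(4, 5, 6, 5, 6) = 6
Smallest bottleneck: 4%.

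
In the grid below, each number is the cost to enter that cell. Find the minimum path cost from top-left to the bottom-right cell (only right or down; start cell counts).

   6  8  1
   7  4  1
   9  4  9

Cheapest: r0c0→r0c1→r0c2→r1c2→r2c2
  6 + 8 + 1 + 1 + 9 = 25

25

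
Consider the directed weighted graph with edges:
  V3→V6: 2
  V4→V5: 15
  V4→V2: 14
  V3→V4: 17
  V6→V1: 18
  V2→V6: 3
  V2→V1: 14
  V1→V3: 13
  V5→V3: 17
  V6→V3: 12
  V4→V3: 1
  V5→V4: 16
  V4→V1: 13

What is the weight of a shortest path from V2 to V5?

Routes from V2 to V5:
V2-V6-V3-V4-V5: 3 + 12 + 17 + 15 = 47
V2-V6-V1-V3-V4-V5: 3 + 18 + 13 + 17 + 15 = 66
V2-V1-V3-V4-V5: 14 + 13 + 17 + 15 = 59
The minimum is 47.

47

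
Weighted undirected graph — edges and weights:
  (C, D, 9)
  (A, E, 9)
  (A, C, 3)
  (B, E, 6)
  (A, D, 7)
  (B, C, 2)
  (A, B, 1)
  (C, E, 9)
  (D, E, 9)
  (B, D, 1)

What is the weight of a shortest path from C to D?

3

Checking several routes:
C → B → D: 2 + 1 = 3
C → A → B → D: 3 + 1 + 1 = 5
C → D: 9
C → B → A → D: 2 + 1 + 7 = 10
C → A → D: 3 + 7 = 10
C → E → B → D: 9 + 6 + 1 = 16
The minimum is 3.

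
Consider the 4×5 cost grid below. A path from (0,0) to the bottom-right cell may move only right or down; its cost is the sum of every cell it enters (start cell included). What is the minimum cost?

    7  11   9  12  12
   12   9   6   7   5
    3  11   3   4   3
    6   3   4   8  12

55

One optimal route is (0,0)→(0,1)→(0,2)→(1,2)→(2,2)→(2,3)→(2,4)→(3,4).
Its cost is 7 + 11 + 9 + 6 + 3 + 4 + 3 + 12 = 55.
For comparison, the top-then-right route costs 71.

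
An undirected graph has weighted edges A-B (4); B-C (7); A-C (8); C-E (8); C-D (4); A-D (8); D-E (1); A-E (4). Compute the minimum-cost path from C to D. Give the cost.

4

Comparing a few candidate routes:
C-A-D: 8 + 8 = 16
C-A-E-D: 8 + 4 + 1 = 13
C-E-D: 8 + 1 = 9
C-D: 4
Shortest: 4.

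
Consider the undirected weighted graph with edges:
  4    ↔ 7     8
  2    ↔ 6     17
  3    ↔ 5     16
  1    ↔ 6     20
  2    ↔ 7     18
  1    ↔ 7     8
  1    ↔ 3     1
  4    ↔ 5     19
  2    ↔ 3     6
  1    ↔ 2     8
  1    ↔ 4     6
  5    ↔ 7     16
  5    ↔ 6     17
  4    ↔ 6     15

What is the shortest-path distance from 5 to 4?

Comparing a few candidate routes:
5→7→4: 16 + 8 = 24
5→7→1→4: 16 + 8 + 6 = 30
5→3→1→4: 16 + 1 + 6 = 23
5→6→4: 17 + 15 = 32
5→4: 19
Shortest: 19.

19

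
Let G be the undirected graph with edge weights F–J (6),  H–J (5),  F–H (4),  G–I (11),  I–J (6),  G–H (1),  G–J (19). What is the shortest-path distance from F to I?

12

Checking several routes:
F→J→H→G→I: 6 + 5 + 1 + 11 = 23
F→H→G→I: 4 + 1 + 11 = 16
F→J→I: 6 + 6 = 12
F→H→J→I: 4 + 5 + 6 = 15
Best route has total 12.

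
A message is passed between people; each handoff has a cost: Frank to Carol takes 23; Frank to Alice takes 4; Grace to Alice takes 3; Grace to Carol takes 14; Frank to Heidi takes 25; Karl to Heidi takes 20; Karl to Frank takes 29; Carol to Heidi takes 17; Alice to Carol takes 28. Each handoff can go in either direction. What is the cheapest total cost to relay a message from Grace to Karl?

36

Comparing a few candidate routes:
Grace-Alice-Frank-Heidi-Karl: 3 + 4 + 25 + 20 = 52
Grace-Alice-Frank-Karl: 3 + 4 + 29 = 36
Grace-Carol-Heidi-Karl: 14 + 17 + 20 = 51
Shortest: 36.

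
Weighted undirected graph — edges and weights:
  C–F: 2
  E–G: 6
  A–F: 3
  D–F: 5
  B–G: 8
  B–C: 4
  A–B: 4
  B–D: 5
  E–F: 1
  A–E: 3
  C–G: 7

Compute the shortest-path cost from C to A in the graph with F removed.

8

Routes from C to A avoiding F:
C-G-B-A: 7 + 8 + 4 = 19
C-B-G-E-A: 4 + 8 + 6 + 3 = 21
C-G-E-A: 7 + 6 + 3 = 16
C-B-A: 4 + 4 = 8
Shortest: 8.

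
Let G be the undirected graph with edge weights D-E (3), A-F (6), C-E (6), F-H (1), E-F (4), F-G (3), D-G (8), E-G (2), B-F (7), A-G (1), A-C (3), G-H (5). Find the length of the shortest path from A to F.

4

Checking several routes:
A -> G -> F: 1 + 3 = 4
A -> C -> E -> G -> F: 3 + 6 + 2 + 3 = 14
A -> G -> H -> F: 1 + 5 + 1 = 7
A -> G -> E -> F: 1 + 2 + 4 = 7
A -> C -> E -> F: 3 + 6 + 4 = 13
A -> F: 6
The minimum is 4.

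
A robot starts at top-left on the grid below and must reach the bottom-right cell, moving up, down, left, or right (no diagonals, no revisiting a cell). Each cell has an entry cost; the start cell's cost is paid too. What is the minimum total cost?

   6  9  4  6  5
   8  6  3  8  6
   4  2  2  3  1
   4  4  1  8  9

Take r0c0 r1c0 r2c0 r2c1 r2c2 r2c3 r2c4 r3c4 for a total of 6 + 8 + 4 + 2 + 2 + 3 + 1 + 9 = 35.

35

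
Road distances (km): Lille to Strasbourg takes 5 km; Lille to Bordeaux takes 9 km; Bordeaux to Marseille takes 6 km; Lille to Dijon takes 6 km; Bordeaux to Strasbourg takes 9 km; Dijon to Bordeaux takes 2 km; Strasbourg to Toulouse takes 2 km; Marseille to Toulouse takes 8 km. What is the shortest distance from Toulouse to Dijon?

13

Some routes from Toulouse to Dijon:
Toulouse-Marseille-Bordeaux-Dijon: 8 + 6 + 2 = 16
Toulouse-Strasbourg-Bordeaux-Dijon: 2 + 9 + 2 = 13
Toulouse-Strasbourg-Lille-Bordeaux-Dijon: 2 + 5 + 9 + 2 = 18
Toulouse-Strasbourg-Lille-Dijon: 2 + 5 + 6 = 13
Toulouse-Strasbourg-Bordeaux-Lille-Dijon: 2 + 9 + 9 + 6 = 26
Toulouse-Marseille-Bordeaux-Lille-Dijon: 8 + 6 + 9 + 6 = 29
Best route has total 13 km.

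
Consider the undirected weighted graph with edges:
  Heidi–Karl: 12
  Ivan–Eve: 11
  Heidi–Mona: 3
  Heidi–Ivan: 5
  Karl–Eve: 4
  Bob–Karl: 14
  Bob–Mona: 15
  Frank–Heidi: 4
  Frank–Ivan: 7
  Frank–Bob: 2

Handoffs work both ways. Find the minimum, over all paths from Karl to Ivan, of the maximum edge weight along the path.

11

A few of the Karl→Ivan routes:
Karl -> Bob -> Frank -> Ivan: max(14, 2, 7) = 14
Karl -> Heidi -> Ivan: max(12, 5) = 12
Karl -> Bob -> Frank -> Heidi -> Ivan: max(14, 2, 4, 5) = 14
Karl -> Eve -> Ivan: max(4, 11) = 11
Karl -> Heidi -> Frank -> Ivan: max(12, 4, 7) = 12
Karl -> Bob -> Mona -> Heidi -> Ivan: max(14, 15, 3, 5) = 15
Best route has worst link 11.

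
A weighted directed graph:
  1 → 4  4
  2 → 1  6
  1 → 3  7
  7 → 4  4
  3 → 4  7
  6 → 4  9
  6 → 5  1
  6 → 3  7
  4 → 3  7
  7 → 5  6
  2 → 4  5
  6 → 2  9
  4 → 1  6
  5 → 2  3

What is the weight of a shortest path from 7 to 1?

Routes from 7 to 1:
7 - 5 - 2 - 1: 6 + 3 + 6 = 15
7 - 5 - 2 - 4 - 1: 6 + 3 + 5 + 6 = 20
7 - 4 - 1: 4 + 6 = 10
Shortest: 10.

10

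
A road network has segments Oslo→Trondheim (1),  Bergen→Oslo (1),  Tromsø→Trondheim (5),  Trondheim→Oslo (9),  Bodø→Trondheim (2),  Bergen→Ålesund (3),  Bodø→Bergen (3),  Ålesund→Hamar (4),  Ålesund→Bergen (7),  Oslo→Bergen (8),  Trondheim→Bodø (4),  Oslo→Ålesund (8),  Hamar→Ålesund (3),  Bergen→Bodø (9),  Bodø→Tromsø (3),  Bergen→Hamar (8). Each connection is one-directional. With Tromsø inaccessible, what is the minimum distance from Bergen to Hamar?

A few of the Bergen→Hamar routes:
Bergen - Ålesund - Hamar: 3 + 4 = 7
Bergen - Oslo - Ålesund - Hamar: 1 + 8 + 4 = 13
Bergen - Hamar: 8
Shortest: 7 km.

7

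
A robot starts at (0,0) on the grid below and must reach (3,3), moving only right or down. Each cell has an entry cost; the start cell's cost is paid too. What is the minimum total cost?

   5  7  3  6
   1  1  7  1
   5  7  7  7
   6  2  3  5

24

Path r0c0 r1c0 r1c1 r2c1 r3c1 r3c2 r3c3: 5 + 1 + 1 + 7 + 2 + 3 + 5 = 24.
For comparison, the top-then-right route costs 34.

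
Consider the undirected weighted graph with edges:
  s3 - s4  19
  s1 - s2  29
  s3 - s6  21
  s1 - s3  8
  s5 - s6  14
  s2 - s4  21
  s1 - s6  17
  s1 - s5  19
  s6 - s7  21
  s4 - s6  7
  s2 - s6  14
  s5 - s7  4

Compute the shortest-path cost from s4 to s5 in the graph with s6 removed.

Paths from s4 to s5 avoiding s6:
s4 -> s2 -> s1 -> s5: 21 + 29 + 19 = 69
s4 -> s3 -> s1 -> s5: 19 + 8 + 19 = 46
Best route has total 46.

46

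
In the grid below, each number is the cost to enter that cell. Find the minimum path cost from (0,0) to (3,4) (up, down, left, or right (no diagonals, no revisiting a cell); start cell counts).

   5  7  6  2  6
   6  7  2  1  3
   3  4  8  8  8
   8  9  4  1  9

39

Path (0,0) -> (0,1) -> (0,2) -> (0,3) -> (1,3) -> (2,3) -> (3,3) -> (3,4): 5 + 7 + 6 + 2 + 1 + 8 + 1 + 9 = 39.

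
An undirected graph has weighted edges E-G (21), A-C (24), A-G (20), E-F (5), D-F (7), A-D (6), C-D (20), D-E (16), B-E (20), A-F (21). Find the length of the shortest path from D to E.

Comparing a few candidate routes:
D-E: 16
D-F-E: 7 + 5 = 12
D-A-F-E: 6 + 21 + 5 = 32
Best route has total 12.

12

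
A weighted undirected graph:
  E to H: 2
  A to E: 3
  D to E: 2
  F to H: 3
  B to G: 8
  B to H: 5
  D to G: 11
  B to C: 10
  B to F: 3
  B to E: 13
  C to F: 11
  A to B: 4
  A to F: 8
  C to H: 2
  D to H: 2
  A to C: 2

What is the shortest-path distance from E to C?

4

Some routes from E to C:
E -> H -> C: 2 + 2 = 4
E -> A -> C: 3 + 2 = 5
E -> H -> F -> B -> A -> C: 2 + 3 + 3 + 4 + 2 = 14
E -> D -> H -> C: 2 + 2 + 2 = 6
E -> H -> B -> A -> C: 2 + 5 + 4 + 2 = 13
Shortest: 4.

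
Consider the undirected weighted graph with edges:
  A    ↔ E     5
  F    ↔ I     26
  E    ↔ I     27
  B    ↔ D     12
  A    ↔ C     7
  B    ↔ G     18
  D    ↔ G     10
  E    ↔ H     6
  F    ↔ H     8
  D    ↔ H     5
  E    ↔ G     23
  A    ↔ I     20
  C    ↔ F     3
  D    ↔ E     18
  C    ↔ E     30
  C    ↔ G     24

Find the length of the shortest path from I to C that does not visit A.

29

Comparing a few candidate routes:
I -> E -> C: 27 + 30 = 57
I -> E -> H -> F -> C: 27 + 6 + 8 + 3 = 44
I -> F -> C: 26 + 3 = 29
The minimum is 29.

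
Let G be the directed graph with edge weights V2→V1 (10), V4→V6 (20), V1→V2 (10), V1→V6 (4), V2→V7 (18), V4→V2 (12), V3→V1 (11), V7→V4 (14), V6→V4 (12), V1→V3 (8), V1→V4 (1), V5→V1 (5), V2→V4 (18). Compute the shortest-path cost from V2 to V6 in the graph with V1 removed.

Routes from V2 to V6 avoiding V1:
V2→V7→V4→V6: 18 + 14 + 20 = 52
V2→V4→V6: 18 + 20 = 38
Shortest: 38.

38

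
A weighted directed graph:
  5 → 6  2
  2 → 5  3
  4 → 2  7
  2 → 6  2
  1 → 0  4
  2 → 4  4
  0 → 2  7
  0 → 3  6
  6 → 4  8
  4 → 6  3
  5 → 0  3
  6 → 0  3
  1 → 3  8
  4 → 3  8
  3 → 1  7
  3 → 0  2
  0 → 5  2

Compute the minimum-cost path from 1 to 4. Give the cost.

Comparing a few candidate routes:
1→0→2→4: 4 + 7 + 4 = 15
1→0→2→5→6→4: 4 + 7 + 3 + 2 + 8 = 24
1→0→2→6→4: 4 + 7 + 2 + 8 = 21
1→3→0→5→6→4: 8 + 2 + 2 + 2 + 8 = 22
1→0→5→6→4: 4 + 2 + 2 + 8 = 16
1→3→0→2→4: 8 + 2 + 7 + 4 = 21
Best route has total 15.

15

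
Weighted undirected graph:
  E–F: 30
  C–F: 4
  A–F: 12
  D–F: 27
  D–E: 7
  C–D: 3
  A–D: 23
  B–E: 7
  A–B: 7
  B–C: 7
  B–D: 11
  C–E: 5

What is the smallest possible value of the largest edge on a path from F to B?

A few of the F→B routes:
F → C → B: max(4, 7) = 7
F → C → E → B: max(4, 5, 7) = 7
F → C → E → D → B: max(4, 5, 7, 11) = 11
F → C → D → E → B: max(4, 3, 7, 7) = 7
The minimum achievable maximum is 7.

7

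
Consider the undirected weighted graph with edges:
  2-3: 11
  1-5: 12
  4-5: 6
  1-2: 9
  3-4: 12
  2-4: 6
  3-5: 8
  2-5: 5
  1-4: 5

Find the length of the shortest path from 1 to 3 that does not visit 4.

20

Paths from 1 to 3 avoiding 4:
1-5-2-3: 12 + 5 + 11 = 28
1-5-3: 12 + 8 = 20
1-2-3: 9 + 11 = 20
1-2-5-3: 9 + 5 + 8 = 22
The minimum is 20.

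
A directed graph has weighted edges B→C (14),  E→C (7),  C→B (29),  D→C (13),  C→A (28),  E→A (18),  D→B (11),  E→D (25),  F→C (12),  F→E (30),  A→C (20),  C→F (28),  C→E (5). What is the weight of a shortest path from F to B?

41

Candidate routes:
F → C → E → D → B: 12 + 5 + 25 + 11 = 53
F → E → C → B: 30 + 7 + 29 = 66
F → E → D → B: 30 + 25 + 11 = 66
F → E → A → C → B: 30 + 18 + 20 + 29 = 97
F → C → B: 12 + 29 = 41
F → E → D → C → B: 30 + 25 + 13 + 29 = 97
Best route has total 41.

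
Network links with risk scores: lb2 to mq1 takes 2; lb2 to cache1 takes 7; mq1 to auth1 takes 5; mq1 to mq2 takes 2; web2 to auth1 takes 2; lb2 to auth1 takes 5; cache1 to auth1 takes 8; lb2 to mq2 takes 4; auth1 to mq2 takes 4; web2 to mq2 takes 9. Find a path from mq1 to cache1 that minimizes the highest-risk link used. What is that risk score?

7

Some routes from mq1 to cache1:
mq1 - auth1 - mq2 - lb2 - cache1: max(5, 4, 4, 7) = 7
mq1 - mq2 - lb2 - cache1: max(2, 4, 7) = 7
mq1 - auth1 - lb2 - cache1: max(5, 5, 7) = 7
mq1 - mq2 - auth1 - lb2 - cache1: max(2, 4, 5, 7) = 7
mq1 - lb2 - cache1: max(2, 7) = 7
Best route has worst link 7.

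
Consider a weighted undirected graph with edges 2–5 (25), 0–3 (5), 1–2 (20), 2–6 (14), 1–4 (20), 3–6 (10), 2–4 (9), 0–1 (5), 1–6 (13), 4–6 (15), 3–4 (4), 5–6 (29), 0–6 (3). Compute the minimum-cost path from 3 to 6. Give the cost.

Checking several routes:
3 → 4 → 2 → 6: 4 + 9 + 14 = 27
3 → 6: 10
3 → 4 → 6: 4 + 15 = 19
3 → 0 → 1 → 6: 5 + 5 + 13 = 23
3 → 0 → 6: 5 + 3 = 8
Shortest: 8.

8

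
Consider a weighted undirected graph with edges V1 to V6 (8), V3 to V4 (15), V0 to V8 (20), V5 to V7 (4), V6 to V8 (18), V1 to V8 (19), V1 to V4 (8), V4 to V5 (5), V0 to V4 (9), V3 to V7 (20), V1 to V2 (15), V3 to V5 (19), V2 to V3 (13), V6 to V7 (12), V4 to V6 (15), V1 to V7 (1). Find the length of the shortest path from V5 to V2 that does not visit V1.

Checking several routes:
V5-V3-V2: 19 + 13 = 32
V5-V7-V6-V4-V3-V2: 4 + 12 + 15 + 15 + 13 = 59
V5-V7-V3-V2: 4 + 20 + 13 = 37
V5-V4-V3-V2: 5 + 15 + 13 = 33
Best route has total 32.

32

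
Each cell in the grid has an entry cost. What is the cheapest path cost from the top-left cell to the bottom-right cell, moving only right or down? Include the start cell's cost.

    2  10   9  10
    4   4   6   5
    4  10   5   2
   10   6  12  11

34

Best path: (0,0) -> (1,0) -> (1,1) -> (1,2) -> (1,3) -> (2,3) -> (3,3)
Cost: 2 + 4 + 4 + 6 + 5 + 2 + 11 = 34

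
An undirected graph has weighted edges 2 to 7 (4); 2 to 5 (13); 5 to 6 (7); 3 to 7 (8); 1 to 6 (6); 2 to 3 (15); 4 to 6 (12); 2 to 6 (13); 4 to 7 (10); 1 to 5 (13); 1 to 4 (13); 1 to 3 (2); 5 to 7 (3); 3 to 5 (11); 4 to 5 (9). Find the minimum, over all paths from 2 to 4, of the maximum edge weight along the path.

9

A few of the 2→4 routes:
2 -> 7 -> 5 -> 6 -> 4: max(4, 3, 7, 12) = 12
2 -> 7 -> 5 -> 4: max(4, 3, 9) = 9
2 -> 7 -> 5 -> 3 -> 1 -> 6 -> 4: max(4, 3, 11, 2, 6, 12) = 12
2 -> 7 -> 3 -> 5 -> 4: max(4, 8, 11, 9) = 11
2 -> 7 -> 3 -> 1 -> 6 -> 5 -> 4: max(4, 8, 2, 6, 7, 9) = 9
2 -> 7 -> 4: max(4, 10) = 10
Smallest bottleneck: 9.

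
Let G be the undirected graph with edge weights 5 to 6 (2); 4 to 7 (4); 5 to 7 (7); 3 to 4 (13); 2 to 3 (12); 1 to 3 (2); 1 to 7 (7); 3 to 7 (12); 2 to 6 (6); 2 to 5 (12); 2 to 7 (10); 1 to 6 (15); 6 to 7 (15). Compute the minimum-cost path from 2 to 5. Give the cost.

Comparing a few candidate routes:
2-7-5: 10 + 7 = 17
2-5: 12
2-6-5: 6 + 2 = 8
The minimum is 8.

8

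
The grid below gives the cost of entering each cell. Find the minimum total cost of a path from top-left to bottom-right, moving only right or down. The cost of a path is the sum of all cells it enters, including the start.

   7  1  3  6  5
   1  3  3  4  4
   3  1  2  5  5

Cheapest: (0,0)→(0,1)→(1,1)→(2,1)→(2,2)→(2,3)→(2,4)
  7 + 1 + 3 + 1 + 2 + 5 + 5 = 24

24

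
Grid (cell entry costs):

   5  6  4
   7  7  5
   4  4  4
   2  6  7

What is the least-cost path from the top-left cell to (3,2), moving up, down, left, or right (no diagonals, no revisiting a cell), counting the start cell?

Path (0,0) -> (0,1) -> (0,2) -> (1,2) -> (2,2) -> (3,2): 5 + 6 + 4 + 5 + 4 + 7 = 31.

31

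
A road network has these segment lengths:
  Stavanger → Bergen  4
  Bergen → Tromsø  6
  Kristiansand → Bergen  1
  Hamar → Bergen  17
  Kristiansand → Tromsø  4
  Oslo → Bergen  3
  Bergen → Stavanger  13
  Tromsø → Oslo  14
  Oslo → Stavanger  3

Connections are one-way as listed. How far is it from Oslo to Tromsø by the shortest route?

Candidate routes:
Oslo→Stavanger→Bergen→Tromsø: 3 + 4 + 6 = 13
Oslo→Bergen→Tromsø: 3 + 6 = 9
Shortest: 9.

9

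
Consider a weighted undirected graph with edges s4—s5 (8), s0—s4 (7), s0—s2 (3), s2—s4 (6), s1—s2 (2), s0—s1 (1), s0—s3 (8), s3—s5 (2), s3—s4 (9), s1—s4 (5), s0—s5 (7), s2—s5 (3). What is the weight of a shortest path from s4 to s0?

6

A few of the s4→s0 routes:
s4→s1→s0: 5 + 1 = 6
s4→s2→s0: 6 + 3 = 9
s4→s0: 7
Best route has total 6.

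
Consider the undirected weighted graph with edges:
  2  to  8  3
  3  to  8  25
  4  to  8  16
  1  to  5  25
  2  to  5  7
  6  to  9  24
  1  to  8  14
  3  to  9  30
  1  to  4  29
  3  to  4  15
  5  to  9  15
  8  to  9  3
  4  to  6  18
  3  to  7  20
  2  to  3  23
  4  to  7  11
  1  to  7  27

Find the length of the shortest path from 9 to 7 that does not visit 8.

Checking several routes:
9 - 3 - 4 - 7: 30 + 15 + 11 = 56
9 - 6 - 4 - 7: 24 + 18 + 11 = 53
9 - 3 - 7: 30 + 20 = 50
The minimum is 50.

50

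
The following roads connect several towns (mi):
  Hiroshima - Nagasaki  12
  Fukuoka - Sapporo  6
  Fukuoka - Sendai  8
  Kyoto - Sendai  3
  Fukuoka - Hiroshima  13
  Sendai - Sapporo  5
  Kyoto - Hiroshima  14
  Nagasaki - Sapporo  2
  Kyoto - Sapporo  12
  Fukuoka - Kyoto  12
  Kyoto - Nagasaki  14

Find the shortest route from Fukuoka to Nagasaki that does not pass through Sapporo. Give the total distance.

25

Paths from Fukuoka to Nagasaki avoiding Sapporo:
Fukuoka → Kyoto → Hiroshima → Nagasaki: 12 + 14 + 12 = 38
Fukuoka → Sendai → Kyoto → Hiroshima → Nagasaki: 8 + 3 + 14 + 12 = 37
Fukuoka → Kyoto → Nagasaki: 12 + 14 = 26
Fukuoka → Sendai → Kyoto → Nagasaki: 8 + 3 + 14 = 25
Fukuoka → Hiroshima → Nagasaki: 13 + 12 = 25
Fukuoka → Hiroshima → Kyoto → Nagasaki: 13 + 14 + 14 = 41
The minimum is 25 mi.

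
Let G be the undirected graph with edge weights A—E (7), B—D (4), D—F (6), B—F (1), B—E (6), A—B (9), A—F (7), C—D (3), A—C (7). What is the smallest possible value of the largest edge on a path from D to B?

4

Checking several routes:
D -> B: max(4) = 4
D -> C -> A -> F -> B: max(3, 7, 7, 1) = 7
D -> C -> A -> E -> B: max(3, 7, 7, 6) = 7
D -> F -> B: max(6, 1) = 6
Best route has worst link 4.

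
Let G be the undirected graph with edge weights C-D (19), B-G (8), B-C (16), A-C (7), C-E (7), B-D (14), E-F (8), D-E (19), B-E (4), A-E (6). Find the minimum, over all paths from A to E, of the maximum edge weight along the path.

Some routes from A to E:
A -> C -> D -> B -> E: max(7, 19, 14, 4) = 19
A -> C -> E: max(7, 7) = 7
A -> C -> B -> E: max(7, 16, 4) = 16
A -> E: max(6) = 6
Best route has worst link 6.

6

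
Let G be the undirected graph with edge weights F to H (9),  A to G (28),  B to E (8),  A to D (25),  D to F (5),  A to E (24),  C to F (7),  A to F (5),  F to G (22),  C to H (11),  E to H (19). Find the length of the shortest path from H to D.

Checking several routes:
H-C-F-D: 11 + 7 + 5 = 23
H-F-D: 9 + 5 = 14
H-F-A-D: 9 + 5 + 25 = 39
The minimum is 14.

14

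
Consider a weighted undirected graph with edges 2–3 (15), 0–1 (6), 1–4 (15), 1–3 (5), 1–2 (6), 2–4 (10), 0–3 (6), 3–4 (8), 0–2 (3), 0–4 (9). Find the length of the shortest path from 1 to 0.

Some routes from 1 to 0:
1→0: 6
1→2→0: 6 + 3 = 9
1→3→0: 5 + 6 = 11
1→3→4→0: 5 + 8 + 9 = 22
The minimum is 6.

6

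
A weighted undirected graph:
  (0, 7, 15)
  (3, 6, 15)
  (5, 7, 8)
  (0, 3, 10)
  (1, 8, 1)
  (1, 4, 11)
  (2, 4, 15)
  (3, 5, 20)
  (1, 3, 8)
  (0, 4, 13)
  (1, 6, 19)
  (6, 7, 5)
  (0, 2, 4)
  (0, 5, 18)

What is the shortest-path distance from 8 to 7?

25

Some routes from 8 to 7:
8 -> 1 -> 3 -> 6 -> 7: 1 + 8 + 15 + 5 = 29
8 -> 1 -> 3 -> 0 -> 7: 1 + 8 + 10 + 15 = 34
8 -> 1 -> 3 -> 5 -> 7: 1 + 8 + 20 + 8 = 37
8 -> 1 -> 6 -> 7: 1 + 19 + 5 = 25
Best route has total 25.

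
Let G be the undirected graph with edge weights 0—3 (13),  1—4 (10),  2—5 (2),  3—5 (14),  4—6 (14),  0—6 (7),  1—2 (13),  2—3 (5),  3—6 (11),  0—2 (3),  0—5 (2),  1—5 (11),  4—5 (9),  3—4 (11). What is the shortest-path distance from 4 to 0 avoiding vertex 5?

19

A few of the 4→0 routes:
4→3→0: 11 + 13 = 24
4→3→2→0: 11 + 5 + 3 = 19
4→6→0: 14 + 7 = 21
Best route has total 19.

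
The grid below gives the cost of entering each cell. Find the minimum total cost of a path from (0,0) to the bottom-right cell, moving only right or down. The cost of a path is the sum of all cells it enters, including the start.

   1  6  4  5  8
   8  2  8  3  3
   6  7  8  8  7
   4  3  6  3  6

Take r0c0 -> r0c1 -> r1c1 -> r2c1 -> r3c1 -> r3c2 -> r3c3 -> r3c4 for a total of 1 + 6 + 2 + 7 + 3 + 6 + 3 + 6 = 34.
(Top row then right column would cost 40.)

34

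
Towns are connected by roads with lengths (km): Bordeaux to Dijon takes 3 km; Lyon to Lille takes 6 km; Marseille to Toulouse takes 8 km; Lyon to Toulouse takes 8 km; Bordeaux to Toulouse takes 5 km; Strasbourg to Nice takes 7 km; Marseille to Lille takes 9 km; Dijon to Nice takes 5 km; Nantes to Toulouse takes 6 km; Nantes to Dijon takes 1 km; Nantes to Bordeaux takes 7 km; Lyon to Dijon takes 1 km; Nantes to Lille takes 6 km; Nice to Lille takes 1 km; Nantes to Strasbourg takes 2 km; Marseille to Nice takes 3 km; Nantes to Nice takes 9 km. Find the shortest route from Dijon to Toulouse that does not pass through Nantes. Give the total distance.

Some routes from Dijon to Toulouse avoiding Nantes:
Dijon → Nice → Marseille → Toulouse: 5 + 3 + 8 = 16
Dijon → Lyon → Lille → Nice → Marseille → Toulouse: 1 + 6 + 1 + 3 + 8 = 19
Dijon → Bordeaux → Toulouse: 3 + 5 = 8
Dijon → Nice → Lille → Marseille → Toulouse: 5 + 1 + 9 + 8 = 23
Dijon → Lyon → Toulouse: 1 + 8 = 9
Dijon → Nice → Lille → Lyon → Toulouse: 5 + 1 + 6 + 8 = 20
Shortest: 8 km.

8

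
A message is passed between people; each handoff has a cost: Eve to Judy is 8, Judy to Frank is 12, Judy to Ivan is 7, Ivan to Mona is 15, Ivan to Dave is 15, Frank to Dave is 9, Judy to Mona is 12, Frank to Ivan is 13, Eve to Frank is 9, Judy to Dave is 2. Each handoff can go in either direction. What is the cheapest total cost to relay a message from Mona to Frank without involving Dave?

24

Paths from Mona to Frank avoiding Dave:
Mona → Ivan → Frank: 15 + 13 = 28
Mona → Ivan → Judy → Frank: 15 + 7 + 12 = 34
Mona → Ivan → Judy → Eve → Frank: 15 + 7 + 8 + 9 = 39
Mona → Judy → Frank: 12 + 12 = 24
Mona → Judy → Ivan → Frank: 12 + 7 + 13 = 32
Mona → Judy → Eve → Frank: 12 + 8 + 9 = 29
The minimum is 24.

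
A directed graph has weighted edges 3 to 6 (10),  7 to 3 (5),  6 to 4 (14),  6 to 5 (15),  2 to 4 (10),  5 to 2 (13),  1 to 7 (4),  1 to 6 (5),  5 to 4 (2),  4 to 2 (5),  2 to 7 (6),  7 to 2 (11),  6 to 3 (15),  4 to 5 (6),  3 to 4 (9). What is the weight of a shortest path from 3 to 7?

20

Paths from 3 to 7:
3 → 4 → 5 → 2 → 7: 9 + 6 + 13 + 6 = 34
3 → 6 → 4 → 5 → 2 → 7: 10 + 14 + 6 + 13 + 6 = 49
3 → 4 → 2 → 7: 9 + 5 + 6 = 20
3 → 6 → 4 → 2 → 7: 10 + 14 + 5 + 6 = 35
3 → 6 → 5 → 4 → 2 → 7: 10 + 15 + 2 + 5 + 6 = 38
3 → 6 → 5 → 2 → 7: 10 + 15 + 13 + 6 = 44
Best route has total 20.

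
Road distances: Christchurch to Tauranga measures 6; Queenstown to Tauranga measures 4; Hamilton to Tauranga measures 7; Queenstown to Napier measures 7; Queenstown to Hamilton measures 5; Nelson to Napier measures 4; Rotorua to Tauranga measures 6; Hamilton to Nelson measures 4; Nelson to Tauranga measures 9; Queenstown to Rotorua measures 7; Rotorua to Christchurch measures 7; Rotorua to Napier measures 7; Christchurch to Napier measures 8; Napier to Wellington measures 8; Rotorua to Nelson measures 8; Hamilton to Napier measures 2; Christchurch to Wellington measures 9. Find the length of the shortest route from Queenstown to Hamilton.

5

A few of the Queenstown→Hamilton routes:
Queenstown-Hamilton: 5
Queenstown-Tauranga-Hamilton: 4 + 7 = 11
Queenstown-Napier-Nelson-Hamilton: 7 + 4 + 4 = 15
Queenstown-Napier-Hamilton: 7 + 2 = 9
Queenstown-Rotorua-Napier-Hamilton: 7 + 7 + 2 = 16
Best route has total 5.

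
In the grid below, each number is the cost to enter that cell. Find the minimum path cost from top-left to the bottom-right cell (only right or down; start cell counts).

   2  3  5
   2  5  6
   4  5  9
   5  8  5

Best path: [0,0] -> [1,0] -> [2,0] -> [2,1] -> [3,1] -> [3,2]
Cost: 2 + 2 + 4 + 5 + 8 + 5 = 26
For comparison, the top-then-right route costs 30.

26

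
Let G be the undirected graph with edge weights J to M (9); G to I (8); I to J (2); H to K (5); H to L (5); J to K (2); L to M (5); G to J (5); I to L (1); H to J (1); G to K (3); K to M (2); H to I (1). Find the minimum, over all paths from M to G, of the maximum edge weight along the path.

3

Comparing a few candidate routes:
M -> K -> H -> L -> I -> J -> G: max(2, 5, 5, 1, 2, 5) = 5
M -> K -> H -> I -> J -> G: max(2, 5, 1, 2, 5) = 5
M -> K -> H -> J -> G: max(2, 5, 1, 5) = 5
M -> K -> G: max(2, 3) = 3
Best route has worst link 3.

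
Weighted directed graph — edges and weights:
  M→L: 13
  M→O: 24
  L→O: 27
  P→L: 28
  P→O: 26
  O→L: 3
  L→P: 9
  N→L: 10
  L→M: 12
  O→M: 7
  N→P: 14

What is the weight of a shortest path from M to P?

Paths from M to P:
M → L → P: 13 + 9 = 22
M → O → L → P: 24 + 3 + 9 = 36
Shortest: 22.

22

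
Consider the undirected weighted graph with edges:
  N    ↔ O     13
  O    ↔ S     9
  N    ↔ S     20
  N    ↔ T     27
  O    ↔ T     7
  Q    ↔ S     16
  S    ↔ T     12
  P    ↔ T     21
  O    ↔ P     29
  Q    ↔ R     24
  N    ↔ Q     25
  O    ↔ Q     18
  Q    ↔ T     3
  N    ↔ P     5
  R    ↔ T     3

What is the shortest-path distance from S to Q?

15

Some routes from S to Q:
S-Q: 16
S-O-T-Q: 9 + 7 + 3 = 19
S-T-O-Q: 12 + 7 + 18 = 37
S-O-Q: 9 + 18 = 27
S-T-R-Q: 12 + 3 + 24 = 39
S-T-Q: 12 + 3 = 15
Best route has total 15.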